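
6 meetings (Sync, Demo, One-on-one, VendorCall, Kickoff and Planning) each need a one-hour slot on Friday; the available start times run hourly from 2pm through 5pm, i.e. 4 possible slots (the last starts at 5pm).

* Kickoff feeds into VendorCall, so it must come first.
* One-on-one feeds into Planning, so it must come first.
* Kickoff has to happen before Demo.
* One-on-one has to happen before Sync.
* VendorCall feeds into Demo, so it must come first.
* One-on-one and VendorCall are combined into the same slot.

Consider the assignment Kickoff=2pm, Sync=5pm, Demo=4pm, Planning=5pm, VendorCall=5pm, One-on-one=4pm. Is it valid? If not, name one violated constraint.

One-on-one feeds into Planning, so it must come first — holds.
One-on-one has to happen before Sync — holds.
Kickoff feeds into VendorCall, so it must come first — holds.
One-on-one and VendorCall are combined into the same slot — violated.
Kickoff has to happen before Demo — holds.
VendorCall feeds into Demo, so it must come first — violated.

No. VendorCall feeds into Demo, so it must come first is not satisfied.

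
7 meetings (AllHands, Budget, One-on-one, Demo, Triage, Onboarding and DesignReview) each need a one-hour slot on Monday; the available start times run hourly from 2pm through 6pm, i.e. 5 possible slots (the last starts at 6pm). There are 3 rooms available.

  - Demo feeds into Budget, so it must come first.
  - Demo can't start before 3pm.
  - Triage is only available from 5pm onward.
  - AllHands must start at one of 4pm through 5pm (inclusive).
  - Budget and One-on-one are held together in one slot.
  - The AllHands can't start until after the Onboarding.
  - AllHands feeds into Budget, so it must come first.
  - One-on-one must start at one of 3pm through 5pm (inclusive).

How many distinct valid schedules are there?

36

Splitting on Demo: it can be 3pm (18), 4pm (18). Listing each branch's schedules as (AllHands, Budget, One-on-one, Triage, Onboarding, DesignReview):
Demo=3pm: (4pm,5pm,5pm,5pm,2pm,2pm) (4pm,5pm,5pm,5pm,2pm,3pm) (4pm,5pm,5pm,5pm,2pm,4pm) (4pm,5pm,5pm,5pm,2pm,6pm) (4pm,5pm,5pm,5pm,3pm,2pm) (4pm,5pm,5pm,5pm,3pm,3pm) (4pm,5pm,5pm,5pm,3pm,4pm) (4pm,5pm,5pm,5pm,3pm,6pm) (4pm,5pm,5pm,6pm,2pm,2pm) (4pm,5pm,5pm,6pm,2pm,3pm) (4pm,5pm,5pm,6pm,2pm,4pm) (4pm,5pm,5pm,6pm,2pm,5pm) (4pm,5pm,5pm,6pm,2pm,6pm) (4pm,5pm,5pm,6pm,3pm,2pm) (4pm,5pm,5pm,6pm,3pm,3pm) (4pm,5pm,5pm,6pm,3pm,4pm) (4pm,5pm,5pm,6pm,3pm,5pm) (4pm,5pm,5pm,6pm,3pm,6pm) — 18.
Demo=4pm: (4pm,5pm,5pm,5pm,2pm,2pm) (4pm,5pm,5pm,5pm,2pm,3pm) (4pm,5pm,5pm,5pm,2pm,4pm) (4pm,5pm,5pm,5pm,2pm,6pm) (4pm,5pm,5pm,5pm,3pm,2pm) (4pm,5pm,5pm,5pm,3pm,3pm) (4pm,5pm,5pm,5pm,3pm,4pm) (4pm,5pm,5pm,5pm,3pm,6pm) (4pm,5pm,5pm,6pm,2pm,2pm) (4pm,5pm,5pm,6pm,2pm,3pm) (4pm,5pm,5pm,6pm,2pm,4pm) (4pm,5pm,5pm,6pm,2pm,5pm) (4pm,5pm,5pm,6pm,2pm,6pm) (4pm,5pm,5pm,6pm,3pm,2pm) (4pm,5pm,5pm,6pm,3pm,3pm) (4pm,5pm,5pm,6pm,3pm,4pm) (4pm,5pm,5pm,6pm,3pm,5pm) (4pm,5pm,5pm,6pm,3pm,6pm) — 18.
Summing: 18 + 18 = 36.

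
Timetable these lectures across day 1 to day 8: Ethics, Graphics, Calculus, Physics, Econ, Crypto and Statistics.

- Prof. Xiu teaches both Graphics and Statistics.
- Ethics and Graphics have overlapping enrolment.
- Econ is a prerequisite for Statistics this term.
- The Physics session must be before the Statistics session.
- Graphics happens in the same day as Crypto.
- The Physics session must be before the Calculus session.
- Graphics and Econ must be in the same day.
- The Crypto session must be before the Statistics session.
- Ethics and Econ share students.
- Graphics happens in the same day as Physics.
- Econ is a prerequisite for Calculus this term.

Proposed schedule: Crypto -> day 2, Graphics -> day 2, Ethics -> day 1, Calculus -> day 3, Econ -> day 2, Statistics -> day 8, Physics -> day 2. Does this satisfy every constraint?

Prof. Xiu teaches both Graphics and Statistics — holds.
The Physics session must be before the Calculus session — holds.
The Physics session must be before the Statistics session — holds.
Graphics happens in the same day as Physics — holds.
Econ is a prerequisite for Calculus this term — holds.
Econ is a prerequisite for Statistics this term — holds.
Ethics and Graphics have overlapping enrolment — holds.
Graphics happens in the same day as Crypto — holds.
Ethics and Econ share students — holds.
Graphics and Econ must be in the same day — holds.
The Crypto session must be before the Statistics session — holds.

Yes, all constraints hold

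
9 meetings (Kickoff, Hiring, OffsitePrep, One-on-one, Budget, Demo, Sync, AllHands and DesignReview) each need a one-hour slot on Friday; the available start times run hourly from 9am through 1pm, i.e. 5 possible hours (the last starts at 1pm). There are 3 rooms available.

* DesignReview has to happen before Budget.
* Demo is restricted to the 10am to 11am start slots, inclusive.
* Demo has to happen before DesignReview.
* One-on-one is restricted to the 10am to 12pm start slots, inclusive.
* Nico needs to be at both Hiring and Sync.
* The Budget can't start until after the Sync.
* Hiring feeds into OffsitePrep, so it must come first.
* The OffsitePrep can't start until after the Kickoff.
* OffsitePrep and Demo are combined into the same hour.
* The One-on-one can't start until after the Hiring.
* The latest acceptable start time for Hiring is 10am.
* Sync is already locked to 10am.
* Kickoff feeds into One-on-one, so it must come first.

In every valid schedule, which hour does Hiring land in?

Hiring's window is 9am–10am.
Sync is fixed at 10am, and Hiring can't share a hour with Sync.
So Hiring must be 9am.

9am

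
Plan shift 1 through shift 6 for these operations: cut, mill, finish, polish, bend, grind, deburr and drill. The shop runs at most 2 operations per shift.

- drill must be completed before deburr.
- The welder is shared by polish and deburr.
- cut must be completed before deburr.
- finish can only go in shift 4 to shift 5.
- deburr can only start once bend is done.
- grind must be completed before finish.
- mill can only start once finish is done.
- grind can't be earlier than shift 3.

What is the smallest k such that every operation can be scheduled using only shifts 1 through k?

5

The precedence chain requires at least 3 distinct shifts.
With at most 2 per shift and 8 operations, at least 4 shifts are needed.
Propagating the time windows through the other constraints, mill can't land before shift 5, so the schedule must run through at least shift 5.
5 works (last occupied shift: shift 5): for example bend=shift 1, polish=shift 2, cut=shift 1, grind=shift 3, drill=shift 2, deburr=shift 3, finish=shift 4, mill=shift 5.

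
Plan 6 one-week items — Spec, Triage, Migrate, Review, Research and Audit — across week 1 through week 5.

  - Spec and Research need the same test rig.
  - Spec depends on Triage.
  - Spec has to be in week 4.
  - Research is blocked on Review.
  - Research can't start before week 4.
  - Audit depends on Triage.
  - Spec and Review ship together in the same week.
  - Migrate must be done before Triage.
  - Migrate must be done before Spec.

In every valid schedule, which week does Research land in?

week 5

Research's window is week 4–week 5.
Spec is fixed at week 4, and Research can't share a week with Spec.
So Research must be week 5.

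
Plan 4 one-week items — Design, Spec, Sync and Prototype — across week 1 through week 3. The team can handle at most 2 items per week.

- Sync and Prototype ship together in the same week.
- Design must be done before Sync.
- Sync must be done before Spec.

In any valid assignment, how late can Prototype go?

week 2

Prototype must be in the same week as Sync, which can't be before week 2, so Prototype is at least week 2; Prototype must be in the same week as Sync, which can't be after week 2, so Prototype is at most week 2.
Prototype at week 2 is achievable: Design=week 1, Sync=week 2, Spec=week 3, Prototype=week 2.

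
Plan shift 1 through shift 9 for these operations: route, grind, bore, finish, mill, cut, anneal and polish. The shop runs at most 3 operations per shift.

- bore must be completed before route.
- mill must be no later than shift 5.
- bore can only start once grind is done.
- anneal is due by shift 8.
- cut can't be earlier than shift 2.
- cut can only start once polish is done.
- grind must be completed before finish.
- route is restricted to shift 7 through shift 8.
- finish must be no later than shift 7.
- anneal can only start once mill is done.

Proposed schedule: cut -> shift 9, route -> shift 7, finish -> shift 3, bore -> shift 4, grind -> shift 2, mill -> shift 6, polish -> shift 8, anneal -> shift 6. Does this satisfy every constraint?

No. mill must be no later than shift 5 is not satisfied.

anneal is due by shift 8 — holds.
bore must be completed before route — holds.
finish must be no later than shift 7 — holds.
The shop runs at most 3 operations per shift — holds.
bore can only start once grind is done — holds.
mill must be no later than shift 5 — violated.
grind must be completed before finish — holds.
anneal can only start once mill is done — violated.
cut can only start once polish is done — holds.
cut can't be earlier than shift 2 — holds.
route is restricted to shift 7 through shift 8 — holds.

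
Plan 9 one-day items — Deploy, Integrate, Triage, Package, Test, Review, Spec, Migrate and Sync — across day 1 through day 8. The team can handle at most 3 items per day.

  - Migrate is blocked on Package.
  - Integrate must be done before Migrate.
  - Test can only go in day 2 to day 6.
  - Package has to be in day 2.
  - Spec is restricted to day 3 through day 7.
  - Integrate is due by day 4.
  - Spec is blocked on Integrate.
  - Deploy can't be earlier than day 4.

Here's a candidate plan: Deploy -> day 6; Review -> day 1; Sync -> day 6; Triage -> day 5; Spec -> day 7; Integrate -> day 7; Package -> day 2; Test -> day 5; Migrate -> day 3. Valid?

No — it violates: Integrate must be done before Migrate

Deploy can't be earlier than day 4 — holds.
Spec is blocked on Integrate — violated.
Integrate must be done before Migrate — violated.
Integrate is due by day 4 — violated.
Package has to be in day 2 — holds.
Spec is restricted to day 3 through day 7 — holds.
Migrate is blocked on Package — holds.
The team can handle at most 3 items per day — holds.
Test can only go in day 2 to day 6 — holds.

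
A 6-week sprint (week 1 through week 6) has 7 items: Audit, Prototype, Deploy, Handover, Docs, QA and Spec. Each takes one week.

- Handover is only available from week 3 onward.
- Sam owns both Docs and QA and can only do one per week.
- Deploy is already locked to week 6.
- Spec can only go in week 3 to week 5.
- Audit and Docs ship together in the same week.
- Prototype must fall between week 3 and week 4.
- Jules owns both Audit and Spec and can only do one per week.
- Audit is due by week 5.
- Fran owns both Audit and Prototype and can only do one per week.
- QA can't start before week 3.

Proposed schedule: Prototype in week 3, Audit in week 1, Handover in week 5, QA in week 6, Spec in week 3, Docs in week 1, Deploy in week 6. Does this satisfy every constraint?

Yes

Jules owns both Audit and Spec and can only do one per week — holds.
Prototype must fall between week 3 and week 4 — holds.
Sam owns both Docs and QA and can only do one per week — holds.
QA can't start before week 3 — holds.
Spec can only go in week 3 to week 5 — holds.
Audit and Docs ship together in the same week — holds.
Handover is only available from week 3 onward — holds.
Fran owns both Audit and Prototype and can only do one per week — holds.
Audit is due by week 5 — holds.
Deploy is already locked to week 6 — holds.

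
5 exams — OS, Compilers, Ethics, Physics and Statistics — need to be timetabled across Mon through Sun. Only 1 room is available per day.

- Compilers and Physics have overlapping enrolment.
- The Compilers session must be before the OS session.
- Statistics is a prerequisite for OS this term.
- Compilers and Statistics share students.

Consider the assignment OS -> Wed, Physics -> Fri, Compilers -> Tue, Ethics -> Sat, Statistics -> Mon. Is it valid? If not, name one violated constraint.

Compilers and Statistics share students — holds.
The Compilers session must be before the OS session — holds.
Compilers and Physics have overlapping enrolment — holds.
Only 1 room is available per day — holds.
Statistics is a prerequisite for OS this term — holds.

Valid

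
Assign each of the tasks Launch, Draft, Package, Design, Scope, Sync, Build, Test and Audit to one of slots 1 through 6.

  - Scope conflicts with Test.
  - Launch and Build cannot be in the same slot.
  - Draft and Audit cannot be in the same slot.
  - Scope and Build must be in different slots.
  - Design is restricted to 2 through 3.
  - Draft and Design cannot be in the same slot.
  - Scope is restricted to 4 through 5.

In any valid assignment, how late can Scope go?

5

Scope is available from 4; Scope's own window allows nothing later than 5.
Scope at 5 is achievable: Scope=5, Build=2, Test=1, Draft=1, Design=2, Package=1, Sync=1, Audit=2, Launch=1.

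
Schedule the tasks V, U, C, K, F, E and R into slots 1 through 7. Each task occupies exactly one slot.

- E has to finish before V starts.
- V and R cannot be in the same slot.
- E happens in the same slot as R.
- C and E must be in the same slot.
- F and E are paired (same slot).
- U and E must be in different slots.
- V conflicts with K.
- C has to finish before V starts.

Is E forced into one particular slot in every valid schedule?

No

E can be 1 (e.g. F in 1, V in 2, K in 1, U in 2, R in 1, E in 1, C in 1) or 2 (e.g. F=2; K=1; E=2; U=1; V=3; R=2; C=2).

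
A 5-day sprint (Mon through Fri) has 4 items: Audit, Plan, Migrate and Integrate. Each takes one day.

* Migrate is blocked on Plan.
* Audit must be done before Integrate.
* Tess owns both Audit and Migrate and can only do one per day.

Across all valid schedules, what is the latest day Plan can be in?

Downstream work caps Plan at Thu.
Plan at Thu is achievable: Integrate in Tue; Audit in Mon; Migrate in Fri; Plan in Thu.

Thu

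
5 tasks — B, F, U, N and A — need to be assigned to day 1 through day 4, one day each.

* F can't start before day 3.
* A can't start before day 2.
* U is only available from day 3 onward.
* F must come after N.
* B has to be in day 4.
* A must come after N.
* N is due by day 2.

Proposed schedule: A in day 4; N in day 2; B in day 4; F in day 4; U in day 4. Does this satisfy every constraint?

F must come after N — holds.
A can't start before day 2 — holds.
F can't start before day 3 — holds.
B has to be in day 4 — holds.
U is only available from day 3 onward — holds.
A must come after N — holds.
N is due by day 2 — holds.

Yes, all constraints hold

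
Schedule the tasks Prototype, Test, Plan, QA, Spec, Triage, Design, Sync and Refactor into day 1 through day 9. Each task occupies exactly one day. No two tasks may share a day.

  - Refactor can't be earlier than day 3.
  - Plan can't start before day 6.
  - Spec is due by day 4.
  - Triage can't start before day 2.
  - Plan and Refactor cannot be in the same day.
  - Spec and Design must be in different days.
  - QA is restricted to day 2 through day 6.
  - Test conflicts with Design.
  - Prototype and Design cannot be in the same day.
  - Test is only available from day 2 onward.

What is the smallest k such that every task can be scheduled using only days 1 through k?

9

With at most 1 per day and 9 tasks, at least 9 days are needed.
Plan can't be placed before day 6, so the schedule must run through at least day 6.
9 works (last occupied day: day 9): for example QA in day 2, Test in day 4, Refactor in day 3, Triage in day 5, Spec in day 1, Sync in day 9, Plan in day 6, Design in day 8, Prototype in day 7.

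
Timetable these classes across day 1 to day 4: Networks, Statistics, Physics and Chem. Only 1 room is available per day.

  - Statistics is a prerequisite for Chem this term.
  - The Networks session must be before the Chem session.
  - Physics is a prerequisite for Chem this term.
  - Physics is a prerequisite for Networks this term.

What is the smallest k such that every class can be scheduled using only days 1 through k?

4 days

The precedence chain requires at least 3 distinct days.
With at most 1 per day and 4 classes, at least 4 days are needed.
4 works (last occupied day: day 4): for example Physics=day 1; Chem=day 4; Networks=day 2; Statistics=day 3.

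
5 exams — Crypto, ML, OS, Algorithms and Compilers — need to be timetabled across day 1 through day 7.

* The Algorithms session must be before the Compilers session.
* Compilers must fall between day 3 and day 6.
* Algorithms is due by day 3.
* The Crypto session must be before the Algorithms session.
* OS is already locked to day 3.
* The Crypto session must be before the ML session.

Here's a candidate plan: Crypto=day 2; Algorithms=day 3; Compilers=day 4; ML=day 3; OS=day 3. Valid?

Yes, all constraints hold

Compilers must fall between day 3 and day 6 — holds.
The Algorithms session must be before the Compilers session — holds.
Algorithms is due by day 3 — holds.
OS is already locked to day 3 — holds.
The Crypto session must be before the ML session — holds.
The Crypto session must be before the Algorithms session — holds.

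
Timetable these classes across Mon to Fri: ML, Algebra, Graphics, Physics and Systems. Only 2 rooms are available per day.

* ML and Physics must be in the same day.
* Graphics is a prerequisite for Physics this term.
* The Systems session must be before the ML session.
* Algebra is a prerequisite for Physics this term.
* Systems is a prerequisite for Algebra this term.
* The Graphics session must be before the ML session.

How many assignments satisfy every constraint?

35

Splitting on ML: it can be Wed (2), Thu (9), Fri (24). Listing each branch's schedules as (Algebra, Graphics, Physics, Systems):
ML=Wed: (Tue,Mon,Wed,Mon) (Tue,Tue,Wed,Mon) — 2.
ML=Thu: (Tue,Mon,Thu,Mon) (Tue,Tue,Thu,Mon) (Tue,Wed,Thu,Mon) (Wed,Mon,Thu,Mon) (Wed,Mon,Thu,Tue) (Wed,Tue,Thu,Mon) (Wed,Tue,Thu,Tue) (Wed,Wed,Thu,Mon) (Wed,Wed,Thu,Tue) — 9.
ML=Fri: (Tue,Mon,Fri,Mon) (Tue,Tue,Fri,Mon) (Tue,Wed,Fri,Mon) (Tue,Thu,Fri,Mon) (Wed,Mon,Fri,Mon) (Wed,Mon,Fri,Tue) (Wed,Tue,Fri,Mon) (Wed,Tue,Fri,Tue) (Wed,Wed,Fri,Mon) (Wed,Wed,Fri,Tue) (Wed,Thu,Fri,Mon) (Wed,Thu,Fri,Tue) (Thu,Mon,Fri,Mon) (Thu,Mon,Fri,Tue) (Thu,Mon,Fri,Wed) (Thu,Tue,Fri,Mon) (Thu,Tue,Fri,Tue) (Thu,Tue,Fri,Wed) (Thu,Wed,Fri,Mon) (Thu,Wed,Fri,Tue) (Thu,Wed,Fri,Wed) (Thu,Thu,Fri,Mon) (Thu,Thu,Fri,Tue) (Thu,Thu,Fri,Wed) — 24.
Summing: 2 + 9 + 24 = 35.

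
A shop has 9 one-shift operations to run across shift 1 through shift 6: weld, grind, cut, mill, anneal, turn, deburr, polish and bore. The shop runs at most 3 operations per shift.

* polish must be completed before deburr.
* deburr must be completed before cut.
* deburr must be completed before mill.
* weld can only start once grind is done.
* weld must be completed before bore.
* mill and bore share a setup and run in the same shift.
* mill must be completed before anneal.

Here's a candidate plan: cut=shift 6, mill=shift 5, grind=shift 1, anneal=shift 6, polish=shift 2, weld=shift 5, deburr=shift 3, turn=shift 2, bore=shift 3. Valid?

No. weld must be completed before bore is not satisfied.

weld must be completed before bore — violated.
polish must be completed before deburr — holds.
deburr must be completed before mill — holds.
deburr must be completed before cut — holds.
mill and bore share a setup and run in the same shift — violated.
weld can only start once grind is done — holds.
mill must be completed before anneal — holds.
The shop runs at most 3 operations per shift — holds.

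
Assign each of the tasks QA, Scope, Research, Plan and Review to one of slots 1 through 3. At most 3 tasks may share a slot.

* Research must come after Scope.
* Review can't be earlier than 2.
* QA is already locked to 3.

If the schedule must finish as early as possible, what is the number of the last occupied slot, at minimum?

The precedence chain requires at least 2 distinct slots.
With at most 3 per slot and 5 tasks, at least 2 slots are needed.
QA can't be placed before 3, so the schedule must run through at least slot 3.
3 works (last occupied slot: 3): for example QA in 3, Review in 2, Plan in 1, Scope in 1, Research in 2.

3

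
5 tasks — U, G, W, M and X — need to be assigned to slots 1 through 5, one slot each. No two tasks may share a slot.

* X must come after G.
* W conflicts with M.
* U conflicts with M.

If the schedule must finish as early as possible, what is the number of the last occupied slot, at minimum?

slot 5

The precedence chain requires at least 2 distinct slots.
With at most 1 per slot and 5 tasks, at least 5 slots are needed.
5 works (last occupied slot: 5): for example U in 3, W in 4, G in 1, M in 5, X in 2.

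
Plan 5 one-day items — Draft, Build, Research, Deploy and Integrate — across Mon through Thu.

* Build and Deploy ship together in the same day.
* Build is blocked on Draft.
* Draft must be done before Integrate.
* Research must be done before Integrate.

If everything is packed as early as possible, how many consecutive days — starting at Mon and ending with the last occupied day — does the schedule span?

The precedence chain requires at least 2 distinct days.
2 works (last occupied day: Tue): for example Build=Tue, Integrate=Tue, Draft=Mon, Deploy=Tue, Research=Mon.

2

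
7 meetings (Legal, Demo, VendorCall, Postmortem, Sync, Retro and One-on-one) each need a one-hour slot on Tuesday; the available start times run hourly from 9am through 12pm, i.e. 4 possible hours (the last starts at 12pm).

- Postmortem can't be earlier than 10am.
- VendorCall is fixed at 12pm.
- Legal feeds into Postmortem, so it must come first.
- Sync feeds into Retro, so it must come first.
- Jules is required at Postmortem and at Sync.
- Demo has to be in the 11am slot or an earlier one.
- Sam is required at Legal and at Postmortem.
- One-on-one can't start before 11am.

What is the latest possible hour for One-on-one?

One-on-one is available from 11am.
One-on-one at 12pm is achievable: One-on-one in 12pm, Legal in 9am, Demo in 9am, Retro in 10am, VendorCall in 12pm, Postmortem in 10am, Sync in 9am.

12pm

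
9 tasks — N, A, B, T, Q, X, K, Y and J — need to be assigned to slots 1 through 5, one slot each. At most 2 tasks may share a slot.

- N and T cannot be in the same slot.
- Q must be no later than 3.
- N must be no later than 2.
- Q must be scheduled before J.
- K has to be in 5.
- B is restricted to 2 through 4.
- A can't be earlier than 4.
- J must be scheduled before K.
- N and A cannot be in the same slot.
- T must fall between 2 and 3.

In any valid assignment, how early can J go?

2

Precedence pushes J to at least 2; downstream work caps J at 4.
J at 2 is achievable: Q in 1; K in 5; B in 3; J in 2; X in 3; N in 1; A in 4; T in 2; Y in 4.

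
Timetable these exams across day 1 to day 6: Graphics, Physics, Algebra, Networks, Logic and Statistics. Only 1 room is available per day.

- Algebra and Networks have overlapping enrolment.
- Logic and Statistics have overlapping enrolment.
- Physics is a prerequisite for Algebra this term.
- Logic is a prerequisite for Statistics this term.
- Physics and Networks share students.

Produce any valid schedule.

Statistics -> day 4; Graphics -> day 5; Algebra -> day 2; Physics -> day 1; Logic -> day 3; Networks -> day 6

Checking: Physics(day 1) before Algebra(day 2); Logic(day 3) before Statistics(day 4); Logic(day 3) != Statistics(day 4); Physics(day 1) != Networks(day 6); Algebra(day 2) != Networks(day 6); max 1 per day (cap 1).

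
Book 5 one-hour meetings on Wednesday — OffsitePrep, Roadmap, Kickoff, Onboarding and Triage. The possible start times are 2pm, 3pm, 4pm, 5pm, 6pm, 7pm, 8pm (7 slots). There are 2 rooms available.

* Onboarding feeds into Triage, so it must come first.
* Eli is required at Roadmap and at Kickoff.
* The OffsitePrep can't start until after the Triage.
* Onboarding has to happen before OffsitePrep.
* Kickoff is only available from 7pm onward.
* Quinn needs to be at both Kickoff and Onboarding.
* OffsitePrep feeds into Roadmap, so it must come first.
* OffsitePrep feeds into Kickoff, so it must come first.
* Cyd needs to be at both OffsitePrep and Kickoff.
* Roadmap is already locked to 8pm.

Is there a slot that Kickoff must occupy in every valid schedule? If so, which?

Kickoff's window is 7pm–8pm.
Roadmap is fixed at 8pm, and Kickoff can't share a slot with Roadmap.
So Kickoff must be 7pm.

7pm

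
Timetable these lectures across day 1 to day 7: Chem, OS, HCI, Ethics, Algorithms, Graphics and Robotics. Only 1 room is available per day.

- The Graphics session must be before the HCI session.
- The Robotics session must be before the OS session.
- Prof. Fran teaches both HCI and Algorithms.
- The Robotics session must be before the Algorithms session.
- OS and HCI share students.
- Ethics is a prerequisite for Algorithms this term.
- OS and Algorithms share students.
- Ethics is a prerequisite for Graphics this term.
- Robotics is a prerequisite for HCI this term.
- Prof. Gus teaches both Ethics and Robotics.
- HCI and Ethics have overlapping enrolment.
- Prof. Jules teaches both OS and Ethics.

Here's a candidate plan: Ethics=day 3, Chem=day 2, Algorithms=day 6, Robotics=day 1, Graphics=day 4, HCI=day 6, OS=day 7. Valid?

The Graphics session must be before the HCI session — holds.
HCI and Ethics have overlapping enrolment — holds.
OS and HCI share students — holds.
Prof. Jules teaches both OS and Ethics — holds.
Prof. Fran teaches both HCI and Algorithms — violated.
The Robotics session must be before the OS session — holds.
Only 1 room is available per day — violated.
Ethics is a prerequisite for Algorithms this term — holds.
Robotics is a prerequisite for HCI this term — holds.
Ethics is a prerequisite for Graphics this term — holds.
Prof. Gus teaches both Ethics and Robotics — holds.
The Robotics session must be before the Algorithms session — holds.
OS and Algorithms share students — holds.

No. Prof. Fran teaches both HCI and Algorithms is not satisfied.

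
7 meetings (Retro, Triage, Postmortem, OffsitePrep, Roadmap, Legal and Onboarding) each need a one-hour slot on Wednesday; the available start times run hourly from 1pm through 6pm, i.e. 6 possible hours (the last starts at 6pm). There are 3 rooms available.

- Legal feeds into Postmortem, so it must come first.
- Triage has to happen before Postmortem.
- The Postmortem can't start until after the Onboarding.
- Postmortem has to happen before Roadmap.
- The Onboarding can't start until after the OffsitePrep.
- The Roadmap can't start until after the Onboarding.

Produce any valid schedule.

Onboarding=2pm, Triage=1pm, Postmortem=3pm, OffsitePrep=1pm, Retro=2pm, Legal=1pm, Roadmap=4pm

Checking: Triage(1pm) before Postmortem(3pm); Onboarding(2pm) before Postmortem(3pm); Onboarding(2pm) before Roadmap(4pm); OffsitePrep(1pm) before Onboarding(2pm); Postmortem(3pm) before Roadmap(4pm); Legal(1pm) before Postmortem(3pm); max 3 per hour (cap 3).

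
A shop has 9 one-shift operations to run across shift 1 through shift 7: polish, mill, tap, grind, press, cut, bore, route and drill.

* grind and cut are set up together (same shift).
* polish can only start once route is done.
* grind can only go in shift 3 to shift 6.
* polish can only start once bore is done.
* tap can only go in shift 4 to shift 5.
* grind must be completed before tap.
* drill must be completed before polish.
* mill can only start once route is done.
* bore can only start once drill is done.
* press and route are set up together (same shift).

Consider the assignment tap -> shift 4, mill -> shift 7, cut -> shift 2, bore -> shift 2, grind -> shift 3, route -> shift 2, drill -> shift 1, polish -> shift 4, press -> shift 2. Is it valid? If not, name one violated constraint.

Invalid. grind and cut are set up together (same shift).

tap can only go in shift 4 to shift 5 — holds.
grind and cut are set up together (same shift) — violated.
polish can only start once bore is done — holds.
mill can only start once route is done — holds.
grind can only go in shift 3 to shift 6 — holds.
bore can only start once drill is done — holds.
grind must be completed before tap — holds.
polish can only start once route is done — holds.
press and route are set up together (same shift) — holds.
drill must be completed before polish — holds.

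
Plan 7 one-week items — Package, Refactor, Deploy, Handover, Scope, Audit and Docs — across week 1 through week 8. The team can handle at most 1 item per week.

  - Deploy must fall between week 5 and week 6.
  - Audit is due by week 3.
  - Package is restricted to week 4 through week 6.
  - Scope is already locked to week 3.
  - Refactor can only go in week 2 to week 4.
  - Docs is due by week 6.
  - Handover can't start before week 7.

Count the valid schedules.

16

Splitting on Package: it can be week 4 (4), week 5 (6), week 6 (6). Listing each branch's schedules as (Refactor, Deploy, Handover, Scope, Audit, Docs) by week number:
Package=week 4: (2,5,7,3,1,6) (2,5,8,3,1,6) (2,6,7,3,1,5) (2,6,8,3,1,5) — 4.
Package=week 5: (2,6,7,3,1,4) (2,6,8,3,1,4) (4,6,7,3,1,2) (4,6,7,3,2,1) (4,6,8,3,1,2) (4,6,8,3,2,1) — 6.
Package=week 6: (2,5,7,3,1,4) (2,5,8,3,1,4) (4,5,7,3,1,2) (4,5,7,3,2,1) (4,5,8,3,1,2) (4,5,8,3,2,1) — 6.
Summing: 4 + 6 + 6 = 16.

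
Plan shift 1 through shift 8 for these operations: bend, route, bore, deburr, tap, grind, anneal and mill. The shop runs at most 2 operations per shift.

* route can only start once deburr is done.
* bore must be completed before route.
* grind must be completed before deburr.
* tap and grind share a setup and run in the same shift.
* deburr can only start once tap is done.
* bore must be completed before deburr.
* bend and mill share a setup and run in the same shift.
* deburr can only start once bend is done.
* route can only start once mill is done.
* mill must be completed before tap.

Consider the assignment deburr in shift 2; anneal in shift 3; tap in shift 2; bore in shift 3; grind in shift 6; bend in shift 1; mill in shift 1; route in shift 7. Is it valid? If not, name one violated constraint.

bend and mill share a setup and run in the same shift — holds.
deburr can only start once tap is done — violated.
deburr can only start once bend is done — holds.
The shop runs at most 2 operations per shift — holds.
bore must be completed before route — holds.
grind must be completed before deburr — violated.
mill must be completed before tap — holds.
bore must be completed before deburr — violated.
route can only start once mill is done — holds.
route can only start once deburr is done — holds.
tap and grind share a setup and run in the same shift — violated.

No. grind must be completed before deburr is not satisfied.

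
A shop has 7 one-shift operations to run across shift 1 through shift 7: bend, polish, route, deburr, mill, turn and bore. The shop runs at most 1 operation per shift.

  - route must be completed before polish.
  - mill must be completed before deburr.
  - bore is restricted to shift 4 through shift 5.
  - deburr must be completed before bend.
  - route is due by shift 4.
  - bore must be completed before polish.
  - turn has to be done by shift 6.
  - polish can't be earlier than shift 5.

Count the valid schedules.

Splitting on bend: it can be shift 3 (1), shift 4 (3), shift 5 (3), shift 6 (21), shift 7 (30). Listing each branch's schedules as (polish, route, deburr, mill, turn, bore) by shift number:
bend=shift 3: (7,4,2,1,6,5) — 1.
bend=shift 4: (7,1,3,2,6,5) (7,2,3,1,6,5) (7,3,2,1,6,5) — 3.
bend=shift 5: (7,1,3,2,6,4) (7,2,3,1,6,4) (7,3,2,1,6,4) — 3.
bend=shift 6: (7,1,3,2,4,5) (7,1,3,2,5,4) (7,1,4,2,3,5) (7,1,4,3,2,5) (7,1,5,2,3,4) (7,1,5,3,2,4) (7,2,3,1,4,5) (7,2,3,1,5,4) (7,2,4,1,3,5) (7,2,4,3,1,5) (7,2,5,1,3,4) (7,2,5,3,1,4) (7,3,2,1,4,5) (7,3,2,1,5,4) (7,3,4,1,2,5) (7,3,4,2,1,5) (7,3,5,1,2,4) (7,3,5,2,1,4) (7,4,2,1,3,5) (7,4,3,1,2,5) (7,4,3,2,1,5) — 21.
bend=shift 7: (5,1,3,2,6,4) (5,1,6,2,3,4) (5,1,6,3,2,4) (5,2,3,1,6,4) (5,2,6,1,3,4) (5,2,6,3,1,4) (5,3,2,1,6,4) (5,3,6,1,2,4) (5,3,6,2,1,4) (6,1,3,2,4,5) (6,1,3,2,5,4) (6,1,4,2,3,5) (6,1,4,3,2,5) (6,1,5,2,3,4) (6,1,5,3,2,4) (6,2,3,1,4,5) (6,2,3,1,5,4) (6,2,4,1,3,5) (6,2,4,3,1,5) (6,2,5,1,3,4) (6,2,5,3,1,4) (6,3,2,1,4,5) (6,3,2,1,5,4) (6,3,4,1,2,5) (6,3,4,2,1,5) (6,3,5,1,2,4) (6,3,5,2,1,4) (6,4,2,1,3,5) (6,4,3,1,2,5) (6,4,3,2,1,5) — 30.
Summing: 1 + 3 + 3 + 21 + 30 = 58.

58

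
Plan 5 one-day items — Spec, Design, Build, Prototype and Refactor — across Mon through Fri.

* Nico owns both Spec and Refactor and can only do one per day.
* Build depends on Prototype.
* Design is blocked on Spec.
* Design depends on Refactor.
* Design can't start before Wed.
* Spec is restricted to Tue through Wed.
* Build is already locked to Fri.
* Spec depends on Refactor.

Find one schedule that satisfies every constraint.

Build=Fri, Refactor=Mon, Prototype=Mon, Design=Wed, Spec=Tue

Checking: Refactor(Mon) before Design(Wed); Spec(Tue) before Design(Wed); Prototype(Mon) before Build(Fri); Refactor(Mon) before Spec(Tue); Spec(Tue) != Refactor(Mon); Spec=Tue in [Tue,Wed]; Design=Wed in [Wed,Fri]; Build=Fri in [Fri,Fri].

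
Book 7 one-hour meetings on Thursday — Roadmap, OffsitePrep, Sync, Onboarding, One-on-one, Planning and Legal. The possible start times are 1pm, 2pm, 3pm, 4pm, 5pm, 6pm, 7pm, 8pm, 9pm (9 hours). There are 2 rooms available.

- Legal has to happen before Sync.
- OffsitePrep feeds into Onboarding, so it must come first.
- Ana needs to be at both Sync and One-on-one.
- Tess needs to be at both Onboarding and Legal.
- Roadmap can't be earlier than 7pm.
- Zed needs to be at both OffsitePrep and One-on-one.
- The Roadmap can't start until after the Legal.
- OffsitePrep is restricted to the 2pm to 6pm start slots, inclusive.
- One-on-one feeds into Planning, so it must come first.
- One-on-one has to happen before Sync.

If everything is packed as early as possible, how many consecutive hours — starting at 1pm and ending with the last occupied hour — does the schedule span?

The precedence chain requires at least 2 distinct hours.
With at most 2 per hour and 7 meetings, at least 4 hours are needed.
Roadmap can't be placed before 7pm — that is hour 7 counting from 1pm — so the schedule must run through at least 7 hours.
7 works (last occupied hour: 7pm): for example Sync=2pm; One-on-one=1pm; Onboarding=3pm; Legal=1pm; Roadmap=7pm; Planning=3pm; OffsitePrep=2pm.

7 hours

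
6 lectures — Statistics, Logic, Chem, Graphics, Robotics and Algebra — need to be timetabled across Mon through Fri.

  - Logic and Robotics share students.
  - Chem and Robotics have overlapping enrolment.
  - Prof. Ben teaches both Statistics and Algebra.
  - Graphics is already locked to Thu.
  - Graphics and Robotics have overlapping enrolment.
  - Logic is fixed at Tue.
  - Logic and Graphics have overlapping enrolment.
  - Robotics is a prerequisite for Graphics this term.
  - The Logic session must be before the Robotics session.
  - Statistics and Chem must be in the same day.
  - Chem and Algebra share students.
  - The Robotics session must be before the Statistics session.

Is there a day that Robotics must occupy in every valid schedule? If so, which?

Logic is fixed at Tue and must come before Robotics, so Robotics is at least Wed.
Graphics is fixed at Thu and must come after Robotics, so Robotics is at most Wed.
So Robotics must be Wed.

Wed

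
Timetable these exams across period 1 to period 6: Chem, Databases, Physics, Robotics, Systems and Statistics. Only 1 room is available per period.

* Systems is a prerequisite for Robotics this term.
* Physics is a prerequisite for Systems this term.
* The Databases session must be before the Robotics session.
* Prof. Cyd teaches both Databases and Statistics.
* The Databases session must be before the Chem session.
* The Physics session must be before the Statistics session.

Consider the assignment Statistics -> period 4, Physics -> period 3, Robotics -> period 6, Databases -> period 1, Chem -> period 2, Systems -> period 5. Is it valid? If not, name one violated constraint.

Only 1 room is available per period — holds.
Prof. Cyd teaches both Databases and Statistics — holds.
Physics is a prerequisite for Systems this term — holds.
The Physics session must be before the Statistics session — holds.
Systems is a prerequisite for Robotics this term — holds.
The Databases session must be before the Robotics session — holds.
The Databases session must be before the Chem session — holds.

Valid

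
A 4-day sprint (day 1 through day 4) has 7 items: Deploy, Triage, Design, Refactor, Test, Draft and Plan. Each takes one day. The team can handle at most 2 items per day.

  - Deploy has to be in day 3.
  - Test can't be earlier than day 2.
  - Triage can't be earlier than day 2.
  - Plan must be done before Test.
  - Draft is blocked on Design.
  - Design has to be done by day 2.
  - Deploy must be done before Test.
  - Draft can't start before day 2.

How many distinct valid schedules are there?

41

Splitting on Triage: it can be day 2 (19), day 3 (10), day 4 (12). Listing each branch's schedules as (Deploy, Design, Refactor, Test, Draft, Plan) by day number:
Triage=day 2: (3,1,1,4,2,3) (3,1,1,4,3,2) (3,1,1,4,4,2) (3,1,1,4,4,3) (3,1,2,4,3,1) (3,1,2,4,4,1) (3,1,2,4,4,3) (3,1,3,4,2,1) (3,1,3,4,4,1) (3,1,3,4,4,2) (3,1,4,4,2,1) (3,1,4,4,2,3) (3,1,4,4,3,1) (3,1,4,4,3,2) (3,2,1,4,3,1) (3,2,1,4,4,1) (3,2,1,4,4,3) (3,2,3,4,4,1) (3,2,4,4,3,1) — 19.
Triage=day 3: (3,1,1,4,2,2) (3,1,1,4,4,2) (3,1,2,4,2,1) (3,1,2,4,4,1) (3,1,2,4,4,2) (3,1,4,4,2,1) (3,1,4,4,2,2) (3,2,1,4,4,1) (3,2,1,4,4,2) (3,2,2,4,4,1) — 10.
Triage=day 4: (3,1,1,4,2,2) (3,1,1,4,2,3) (3,1,1,4,3,2) (3,1,2,4,2,1) (3,1,2,4,2,3) (3,1,2,4,3,1) (3,1,2,4,3,2) (3,1,3,4,2,1) (3,1,3,4,2,2) (3,2,1,4,3,1) (3,2,1,4,3,2) (3,2,2,4,3,1) — 12.
Summing: 19 + 10 + 12 = 41.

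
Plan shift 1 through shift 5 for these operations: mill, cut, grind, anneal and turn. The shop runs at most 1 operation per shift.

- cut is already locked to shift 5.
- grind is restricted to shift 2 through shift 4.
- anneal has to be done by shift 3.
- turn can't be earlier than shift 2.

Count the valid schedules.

Splitting on mill: it can be shift 1 (4), shift 2 (2), shift 3 (2), shift 4 (2). Listing each branch's schedules as (cut, grind, anneal, turn) by shift number:
mill=shift 1: (5,2,3,4) (5,3,2,4) (5,4,2,3) (5,4,3,2) — 4.
mill=shift 2: (5,3,1,4) (5,4,1,3) — 2.
mill=shift 3: (5,2,1,4) (5,4,1,2) — 2.
mill=shift 4: (5,2,1,3) (5,3,1,2) — 2.
Summing: 4 + 2 + 2 + 2 = 10.

10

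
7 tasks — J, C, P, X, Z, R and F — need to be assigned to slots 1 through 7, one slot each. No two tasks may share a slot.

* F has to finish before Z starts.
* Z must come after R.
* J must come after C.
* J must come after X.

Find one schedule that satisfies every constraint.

C -> 1, R -> 4, F -> 5, P -> 7, X -> 2, J -> 3, Z -> 6

Checking: X(2) before J(3); F(5) before Z(6); C(1) before J(3); R(4) before Z(6); max 1 per slot (cap 1).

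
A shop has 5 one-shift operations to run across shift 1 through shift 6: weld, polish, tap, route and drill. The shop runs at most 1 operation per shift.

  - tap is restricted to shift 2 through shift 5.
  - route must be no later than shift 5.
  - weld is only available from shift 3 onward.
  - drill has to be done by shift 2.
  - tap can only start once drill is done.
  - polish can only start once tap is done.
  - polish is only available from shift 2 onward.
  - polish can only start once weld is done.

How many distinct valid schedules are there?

37

Splitting on weld: it can be shift 3 (14), shift 4 (13), shift 5 (10). Listing each branch's schedules as (polish, tap, route, drill) by shift number:
weld=shift 3: (4,2,5,1) (5,2,4,1) (5,4,1,2) (5,4,2,1) (6,2,4,1) (6,2,5,1) (6,4,1,2) (6,4,2,1) (6,4,5,1) (6,4,5,2) (6,5,1,2) (6,5,2,1) (6,5,4,1) (6,5,4,2) — 14.
weld=shift 4: (5,2,3,1) (5,3,1,2) (5,3,2,1) (6,2,3,1) (6,2,5,1) (6,3,1,2) (6,3,2,1) (6,3,5,1) (6,3,5,2) (6,5,1,2) (6,5,2,1) (6,5,3,1) (6,5,3,2) — 13.
weld=shift 5: (6,2,3,1) (6,2,4,1) (6,3,1,2) (6,3,2,1) (6,3,4,1) (6,3,4,2) (6,4,1,2) (6,4,2,1) (6,4,3,1) (6,4,3,2) — 10.
Summing: 14 + 13 + 10 = 37.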